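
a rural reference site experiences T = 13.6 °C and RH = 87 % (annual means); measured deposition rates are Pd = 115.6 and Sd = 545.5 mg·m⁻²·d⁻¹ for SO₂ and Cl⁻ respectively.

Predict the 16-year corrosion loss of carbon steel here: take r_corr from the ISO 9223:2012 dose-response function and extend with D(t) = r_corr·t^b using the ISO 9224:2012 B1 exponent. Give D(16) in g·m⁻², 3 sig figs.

carbon steel: T>10 °C ⇒ hinge -0.054·(13.6−10) = -0.1944
  Pd branch = 1.77·Pd^0.52·e^(0.02·RH+f) = 98.17 μm/a
  Cl⁻ term: 0.102·545.5^0.62·exp(0.033·87+0.04·13.6) = 154.4
  sum: 98.17 + 154.4 → r_corr = 252.5 μm/a
Power-law: D(16) = r_corr · 16^0.523
  D(16) = 252.5 × 16^0.523 = 252.5 × 4.263 = 1077 μm
  Mass loss = 1077 μm × 7.85 g/cm³ = 8451 g·m⁻²

D(16) = 8.45e+03 g·m⁻²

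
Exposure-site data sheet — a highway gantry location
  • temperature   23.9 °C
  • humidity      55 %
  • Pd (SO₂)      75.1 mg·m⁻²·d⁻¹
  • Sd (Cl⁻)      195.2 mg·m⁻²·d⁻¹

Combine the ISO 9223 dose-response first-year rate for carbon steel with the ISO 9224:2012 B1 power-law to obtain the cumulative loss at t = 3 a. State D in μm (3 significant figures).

D(3) = 118 μm

carbon steel: T>10 °C ⇒ hinge -0.054·(23.9−10) = -0.7506
  SO₂ term: 1.77·75.1^0.52·exp(0.02·55-0.7506) = 23.72
  Cl⁻ term: 0.102·195.2^0.62·exp(0.033·55+0.04·23.9) = 42.87
  r_corr = 23.72 + 42.87 = 66.58 μm/a
ISO 9224: D(t) = r_corr · t^b with b = 0.523 (carbon steel, B1)
  D(3) = 66.58 × 3^0.523 = 66.58 × 1.776 = 118.3 μm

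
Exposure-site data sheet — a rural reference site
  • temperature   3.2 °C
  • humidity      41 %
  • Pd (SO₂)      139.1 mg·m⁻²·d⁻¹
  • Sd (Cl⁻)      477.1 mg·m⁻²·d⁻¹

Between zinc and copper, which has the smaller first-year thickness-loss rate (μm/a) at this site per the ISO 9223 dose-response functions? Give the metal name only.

copper

zinc: T≤10 °C ⇒ hinge +0.038·(3.2−10) = -0.2584
  Pd branch = 0.0129·Pd^0.44·e^(0.046·RH+f) = 0.5761 μm/a
  Sd branch = 0.0175·Sd^0.57·e^(0.008·RH+0.085·T) = 1.073 μm/a
  sum: 0.5761 + 1.073 → r_corr = 1.649 μm/a
copper: temperature factor f = +0.126·(-6.8) = -0.8568
  SO₂ term: 0.0053·139.1^0.26·exp(0.059·41-0.8568) = 0.0912
  Cl⁻ term: 0.01025·477.1^0.27·exp(0.036·41+0.049·3.2) = 0.2774
  r_corr = 0.0912 + 0.2774 = 0.3686 μm/a
Ordering by μm/a: zinc (1.65) > copper (0.369)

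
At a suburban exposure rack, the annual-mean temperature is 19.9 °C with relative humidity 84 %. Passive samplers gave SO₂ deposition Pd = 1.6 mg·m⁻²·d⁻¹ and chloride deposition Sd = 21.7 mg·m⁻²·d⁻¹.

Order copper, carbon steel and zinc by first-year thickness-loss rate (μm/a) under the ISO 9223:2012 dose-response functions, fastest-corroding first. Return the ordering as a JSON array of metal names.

["carbon steel", "copper", "zinc"]

copper: T>10 °C ⇒ hinge -0.080·(19.9−10) = -0.7920
  SO₂ term: 0.0053·1.6^0.26·exp(0.059·84-0.7920) = 0.3853
  Sd branch = 0.01025·Sd^0.27·e^(0.036·RH+0.049·T) = 1.283 μm/a
  r_corr = 0.3853 + 1.283 = 1.669 μm/a
carbon steel: temperature factor f = -0.054·(9.9) = -0.5346
  SO₂ term: 1.77·1.6^0.52·exp(0.02·84-0.5346) = 7.105
  Cl⁻ term: 0.102·21.7^0.62·exp(0.033·84+0.04·19.9) = 24.37
  sum: 7.105 + 24.37 → r_corr = 31.47 μm/a
zinc: T>10 °C ⇒ hinge -0.071·(19.9−10) = -0.7029
  SO₂ term: 0.0129·1.6^0.44·exp(0.046·84-0.7029) = 0.3743
  Sd branch = 0.0175·Sd^0.57·e^(0.008·RH+0.085·T) = 1.075 μm/a
  sum: 0.3743 + 1.075 → r_corr = 1.449 μm/a
Ordering by μm/a: carbon steel (31.5) > copper (1.67) > zinc (1.45)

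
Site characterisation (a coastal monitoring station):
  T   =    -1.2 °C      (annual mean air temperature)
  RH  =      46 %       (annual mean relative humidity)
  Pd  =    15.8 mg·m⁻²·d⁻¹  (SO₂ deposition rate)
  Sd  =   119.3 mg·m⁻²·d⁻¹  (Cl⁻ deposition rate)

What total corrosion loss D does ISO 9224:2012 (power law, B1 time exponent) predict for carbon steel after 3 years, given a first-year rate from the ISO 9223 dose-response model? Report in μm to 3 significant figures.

carbon steel: f(T) = +0.150·(T−10) [T≤10 °C] = -1.6800
  SO₂ term: 1.77·15.8^0.52·exp(0.02·46-1.6800) = 3.477
  Sd branch = 0.102·Sd^0.62·e^(0.033·RH+0.04·T) = 8.601 μm/a
  sum: 3.477 + 8.601 → r_corr = 12.08 μm/a
Power-law: D(3) = r_corr · 3^0.523
  D(3) = 12.08 × 3^0.523 = 12.08 × 1.776 = 21.45 μm

D(3) = 21.5 μm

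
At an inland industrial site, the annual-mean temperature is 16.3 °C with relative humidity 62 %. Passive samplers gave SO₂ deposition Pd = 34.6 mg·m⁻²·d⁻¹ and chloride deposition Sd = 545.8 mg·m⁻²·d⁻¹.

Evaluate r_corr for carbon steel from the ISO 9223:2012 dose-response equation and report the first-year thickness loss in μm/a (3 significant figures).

carbon steel: temperature factor f = -0.054·(6.3) = -0.3402
  SO₂ term: 1.77·34.6^0.52·exp(0.02·62-0.3402) = 27.48
  Cl⁻ term: 0.102·545.8^0.62·exp(0.033·62+0.04·16.3) = 75.39
  r_corr = 27.48 + 75.39 = 102.9 μm/a

r_corr = 103 μm/a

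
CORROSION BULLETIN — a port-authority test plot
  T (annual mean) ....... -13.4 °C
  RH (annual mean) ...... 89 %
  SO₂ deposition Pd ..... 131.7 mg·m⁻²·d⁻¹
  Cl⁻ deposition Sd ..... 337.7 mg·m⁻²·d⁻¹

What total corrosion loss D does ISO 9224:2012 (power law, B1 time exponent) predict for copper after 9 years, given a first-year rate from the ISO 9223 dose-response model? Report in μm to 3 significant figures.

D(9) = 3.55 μm

copper: f(T) = +0.126·(T−10) [T≤10 °C] = -2.9484
  sulphur-dioxide contribution → 0.1885 μm/a
  chloride contribution → 0.6306 μm/a
  total first-year rate 0.8191 μm/a
ISO 9224: D(t) = r_corr · t^b with b = 0.667 (copper, B1)
  D(9) = 0.8191 × 9^0.667 = 0.8191 × 4.33 = 3.547 μm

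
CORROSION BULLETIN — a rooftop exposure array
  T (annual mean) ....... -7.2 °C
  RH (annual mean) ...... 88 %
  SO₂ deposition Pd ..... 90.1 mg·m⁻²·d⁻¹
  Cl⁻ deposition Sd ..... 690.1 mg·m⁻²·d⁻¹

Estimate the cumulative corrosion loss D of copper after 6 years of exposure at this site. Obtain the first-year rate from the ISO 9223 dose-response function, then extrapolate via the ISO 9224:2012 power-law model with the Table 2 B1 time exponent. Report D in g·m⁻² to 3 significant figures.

D(6) = 40.0 g·m⁻²

copper: T≤10 °C ⇒ hinge +0.126·(-7.2−10) = -2.1672
  sulphur-dioxide contribution → 0.3517 μm/a
  chloride contribution → 0.9997 μm/a
  total first-year rate 1.351 μm/a
ISO 9224: D(t) = r_corr · t^b with b = 0.667 (copper, B1)
  D(6) = 1.351 × 6^0.667 = 1.351 × 3.304 = 4.465 μm
  Mass loss = 4.465 μm × 8.96 g/cm³ = 40 g·m⁻²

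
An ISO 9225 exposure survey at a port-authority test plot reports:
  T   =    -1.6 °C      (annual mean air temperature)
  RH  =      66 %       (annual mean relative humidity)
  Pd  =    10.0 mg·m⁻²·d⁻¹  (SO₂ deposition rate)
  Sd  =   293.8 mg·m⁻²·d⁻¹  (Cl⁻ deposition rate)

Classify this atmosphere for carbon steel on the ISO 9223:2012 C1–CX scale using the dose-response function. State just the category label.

C3

carbon steel: temperature factor f = +0.150·(-11.6) = -1.7400
  SO₂ term: 1.77·10.0^0.52·exp(0.02·66-1.7400) = 3.851
  Cl⁻ term: 0.102·293.8^0.62·exp(0.033·66+0.04·-1.6) = 28.63
  sum: 3.851 + 28.63 → r_corr = 32.49 μm/a
Category bounds: 25…50 μm/a bracket r_corr ⇒ C3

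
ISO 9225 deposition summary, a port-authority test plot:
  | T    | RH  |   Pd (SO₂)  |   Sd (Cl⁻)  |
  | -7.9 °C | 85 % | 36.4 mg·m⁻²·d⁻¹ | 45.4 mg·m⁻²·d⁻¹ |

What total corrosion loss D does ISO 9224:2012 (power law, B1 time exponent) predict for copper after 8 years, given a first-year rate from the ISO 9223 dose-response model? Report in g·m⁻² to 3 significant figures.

D(8) = 22.6 g·m⁻²

copper: f(T) = +0.126·(T−10) [T≤10 °C] = -2.2554
  Pd branch = 0.0053·Pd^0.26·e^(0.059·RH+f) = 0.2131 μm/a
  Cl⁻ term: 0.01025·45.4^0.27·exp(0.036·85+0.049·-7.9) = 0.4159
  r_corr = 0.2131 + 0.4159 = 0.629 μm/a
Power-law: D(8) = r_corr · 8^0.667
  D(8) = 0.629 × 8^0.667 = 0.629 × 4.003 = 2.518 μm
  Mass loss = 2.518 μm × 8.96 g/cm³ = 22.56 g·m⁻²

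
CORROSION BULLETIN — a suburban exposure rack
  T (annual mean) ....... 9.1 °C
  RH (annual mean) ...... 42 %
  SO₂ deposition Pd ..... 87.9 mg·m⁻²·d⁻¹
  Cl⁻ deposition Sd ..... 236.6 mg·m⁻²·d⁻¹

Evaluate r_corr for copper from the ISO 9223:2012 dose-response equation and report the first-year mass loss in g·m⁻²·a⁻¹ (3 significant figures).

copper: temperature factor f = +0.126·(-0.9) = -0.1134
  sulphur-dioxide contribution → 0.1806 μm/a
  chloride contribution → 0.3177 μm/a
  ⇒ r_corr(copper) = 0.4983 μm/a
Convert to mass loss: 0.4983 μm/a × 8.96 g/cm³ = 4.464 g·m⁻²·a⁻¹

r_corr = 4.46 g·m⁻²·a⁻¹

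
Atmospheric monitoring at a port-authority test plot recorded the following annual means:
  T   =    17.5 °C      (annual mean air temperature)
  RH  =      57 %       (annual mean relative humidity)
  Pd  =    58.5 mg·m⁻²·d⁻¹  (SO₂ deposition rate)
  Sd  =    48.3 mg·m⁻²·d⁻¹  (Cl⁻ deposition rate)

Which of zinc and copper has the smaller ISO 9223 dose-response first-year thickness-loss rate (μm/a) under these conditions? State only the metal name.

copper

zinc: temperature factor f = -0.071·(7.5) = -0.5325
  sulphur-dioxide contribution → 0.6246 μm/a
  chloride contribution → 1.114 μm/a
  ⇒ r_corr(zinc) = 1.739 μm/a
copper: temperature factor f = -0.080·(7.5) = -0.6000
  sulphur-dioxide contribution → 0.2419 μm/a
  chloride contribution → 0.5358 μm/a
  total first-year rate 0.7777 μm/a
Ordering by μm/a: zinc (1.74) > copper (0.778)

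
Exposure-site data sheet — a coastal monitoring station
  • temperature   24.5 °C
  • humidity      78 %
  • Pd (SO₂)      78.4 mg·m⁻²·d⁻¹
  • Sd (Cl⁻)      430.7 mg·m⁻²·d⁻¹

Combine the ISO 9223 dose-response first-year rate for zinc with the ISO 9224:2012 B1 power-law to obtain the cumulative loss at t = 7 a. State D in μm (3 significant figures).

D(7) = 46.0 μm

zinc: f(T) = -0.071·(T−10) [T>10 °C] = -1.0295
  SO₂ term: 0.0129·78.4^0.44·exp(0.046·78-1.0295) = 1.136
  Sd branch = 0.0175·Sd^0.57·e^(0.008·RH+0.085·T) = 8.316 μm/a
  sum: 1.136 + 8.316 → r_corr = 9.452 μm/a
ISO 9224: D(t) = r_corr · t^b with b = 0.813 (zinc, B1)
  D(7) = 9.452 × 7^0.813 = 9.452 × 4.865 = 45.98 μm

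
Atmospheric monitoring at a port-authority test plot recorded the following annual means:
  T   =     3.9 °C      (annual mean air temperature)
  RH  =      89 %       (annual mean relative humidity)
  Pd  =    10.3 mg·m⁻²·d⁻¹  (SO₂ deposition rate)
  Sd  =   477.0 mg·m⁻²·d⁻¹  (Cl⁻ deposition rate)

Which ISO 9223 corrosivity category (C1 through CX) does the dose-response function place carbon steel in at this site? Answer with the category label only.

carbon steel: T≤10 °C ⇒ hinge +0.150·(3.9−10) = -0.9150
  Pd branch = 1.77·Pd^0.52·e^(0.02·RH+f) = 14.14 μm/a
  Sd branch = 0.102·Sd^0.62·e^(0.033·RH+0.04·T) = 102.9 μm/a
  r_corr = 14.14 + 102.9 = 117.1 μm/a
Category bounds: 80…200 μm/a bracket r_corr ⇒ C5

C5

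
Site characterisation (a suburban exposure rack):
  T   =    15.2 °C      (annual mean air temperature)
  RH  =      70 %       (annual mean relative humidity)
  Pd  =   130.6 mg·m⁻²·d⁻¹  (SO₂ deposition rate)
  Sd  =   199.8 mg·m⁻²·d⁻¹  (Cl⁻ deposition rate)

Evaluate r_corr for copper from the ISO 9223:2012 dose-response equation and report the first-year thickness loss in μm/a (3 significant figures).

copper: T>10 °C ⇒ hinge -0.080·(15.2−10) = -0.4160
  SO₂ term: 0.0053·130.6^0.26·exp(0.059·70-0.4160) = 0.7716
  Cl⁻ term: 0.01025·199.8^0.27·exp(0.036·70+0.049·15.2) = 1.121
  r_corr = 0.7716 + 1.121 = 1.893 μm/a

r_corr = 1.89 μm/a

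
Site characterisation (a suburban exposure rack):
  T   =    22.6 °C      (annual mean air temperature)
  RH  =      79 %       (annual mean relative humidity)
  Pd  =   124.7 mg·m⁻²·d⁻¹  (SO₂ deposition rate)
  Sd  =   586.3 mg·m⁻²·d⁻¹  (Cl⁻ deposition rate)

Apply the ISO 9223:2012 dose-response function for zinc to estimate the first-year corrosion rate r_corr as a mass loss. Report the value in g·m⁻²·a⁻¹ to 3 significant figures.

zinc: temperature factor f = -0.071·(12.6) = -0.8946
  Pd branch = 0.0129·Pd^0.44·e^(0.046·RH+f) = 1.669 μm/a
  Sd branch = 0.0175·Sd^0.57·e^(0.008·RH+0.085·T) = 8.504 μm/a
  r_corr = 1.669 + 8.504 = 10.17 μm/a
Convert to mass loss: 10.17 μm/a × 7.14 g/cm³ = 72.64 g·m⁻²·a⁻¹

r_corr = 72.6 g·m⁻²·a⁻¹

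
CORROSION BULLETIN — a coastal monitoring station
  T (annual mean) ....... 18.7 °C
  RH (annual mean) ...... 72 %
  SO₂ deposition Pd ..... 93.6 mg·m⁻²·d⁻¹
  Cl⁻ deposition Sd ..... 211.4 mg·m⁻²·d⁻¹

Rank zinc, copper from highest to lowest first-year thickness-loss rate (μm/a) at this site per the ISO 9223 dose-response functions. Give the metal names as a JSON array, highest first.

zinc: T>10 °C ⇒ hinge -0.071·(18.7−10) = -0.6177
  Pd branch = 0.0129·Pd^0.44·e^(0.046·RH+f) = 1.406 μm/a
  Cl⁻ term: 0.0175·211.4^0.57·exp(0.008·72+0.085·18.7) = 3.227
  sum: 1.406 + 3.227 → r_corr = 4.633 μm/a
copper: f(T) = -0.080·(T−10) [T>10 °C] = -0.6960
  SO₂ term: 0.0053·93.6^0.26·exp(0.059·72-0.6960) = 0.6018
  Sd branch = 0.01025·Sd^0.27·e^(0.036·RH+0.049·T) = 1.453 μm/a
  sum: 0.6018 + 1.453 → r_corr = 2.054 μm/a
Ordering by μm/a: zinc (4.63) > copper (2.05)

["zinc", "copper"]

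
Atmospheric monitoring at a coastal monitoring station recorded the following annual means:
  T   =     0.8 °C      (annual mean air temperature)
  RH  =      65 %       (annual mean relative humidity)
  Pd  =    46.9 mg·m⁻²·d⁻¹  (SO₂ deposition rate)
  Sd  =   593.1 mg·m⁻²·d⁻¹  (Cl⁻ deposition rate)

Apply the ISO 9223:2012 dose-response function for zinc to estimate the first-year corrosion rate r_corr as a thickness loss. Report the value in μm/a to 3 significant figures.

r_corr = 2.18 μm/a

zinc: T≤10 °C ⇒ hinge +0.038·(0.8−10) = -0.3496
  SO₂ term: 0.0129·46.9^0.44·exp(0.046·65-0.3496) = 0.9831
  Sd branch = 0.0175·Sd^0.57·e^(0.008·RH+0.085·T) = 1.2 μm/a
  r_corr = 0.9831 + 1.2 = 2.183 μm/a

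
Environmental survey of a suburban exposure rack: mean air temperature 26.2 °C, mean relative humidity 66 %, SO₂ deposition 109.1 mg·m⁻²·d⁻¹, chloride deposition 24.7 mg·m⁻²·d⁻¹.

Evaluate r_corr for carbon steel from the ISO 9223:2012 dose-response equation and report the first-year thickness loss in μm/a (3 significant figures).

carbon steel: temperature factor f = -0.054·(16.2) = -0.8748
  sulphur-dioxide contribution → 31.69 μm/a
  chloride contribution → 18.75 μm/a
  ⇒ r_corr(carbon steel) = 50.45 μm/a

r_corr = 50.4 μm/a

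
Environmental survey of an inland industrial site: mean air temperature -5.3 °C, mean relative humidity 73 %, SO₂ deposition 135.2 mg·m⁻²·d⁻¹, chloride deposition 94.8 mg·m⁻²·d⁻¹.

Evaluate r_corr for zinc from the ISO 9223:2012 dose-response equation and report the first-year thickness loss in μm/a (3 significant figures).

r_corr = 2.06 μm/a

zinc: f(T) = +0.038·(T−10) [T≤10 °C] = -0.5814
  Pd branch = 0.0129·Pd^0.44·e^(0.046·RH+f) = 1.795 μm/a
  Sd branch = 0.0175·Sd^0.57·e^(0.008·RH+0.085·T) = 0.2678 μm/a
  r_corr = 1.795 + 0.2678 = 2.063 μm/a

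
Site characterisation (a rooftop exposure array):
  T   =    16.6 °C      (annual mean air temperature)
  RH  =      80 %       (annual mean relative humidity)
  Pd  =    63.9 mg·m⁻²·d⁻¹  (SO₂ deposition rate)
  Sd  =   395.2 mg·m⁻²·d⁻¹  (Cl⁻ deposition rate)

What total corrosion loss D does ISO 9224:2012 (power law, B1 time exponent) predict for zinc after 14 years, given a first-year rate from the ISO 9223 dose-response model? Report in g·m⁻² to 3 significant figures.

D(14) = 373 g·m⁻²

zinc: temperature factor f = -0.071·(6.6) = -0.4686
  Pd branch = 0.0129·Pd^0.44·e^(0.046·RH+f) = 1.994 μm/a
  Sd branch = 0.0175·Sd^0.57·e^(0.008·RH+0.085·T) = 4.111 μm/a
  r_corr = 1.994 + 4.111 = 6.105 μm/a
ISO 9224: D(t) = r_corr · t^b with b = 0.813 (zinc, B1)
  D(14) = 6.105 × 14^0.813 = 6.105 × 8.547 = 52.18 μm
  Mass loss = 52.18 μm × 7.14 g/cm³ = 372.6 g·m⁻²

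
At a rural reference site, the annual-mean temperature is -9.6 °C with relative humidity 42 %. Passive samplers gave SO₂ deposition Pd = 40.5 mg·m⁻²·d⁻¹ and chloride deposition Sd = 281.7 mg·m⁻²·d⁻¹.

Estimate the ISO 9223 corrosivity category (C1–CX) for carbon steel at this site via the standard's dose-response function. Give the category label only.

C2

carbon steel: temperature factor f = +0.150·(-19.6) = -2.9400
  SO₂ term: 1.77·40.5^0.52·exp(0.02·42-2.9400) = 1.485
  Sd branch = 0.102·Sd^0.62·e^(0.033·RH+0.04·T) = 9.176 μm/a
  r_corr = 1.485 + 9.176 = 10.66 μm/a
10.7 μm/a falls in (1.3, 25] for carbon steel → category C2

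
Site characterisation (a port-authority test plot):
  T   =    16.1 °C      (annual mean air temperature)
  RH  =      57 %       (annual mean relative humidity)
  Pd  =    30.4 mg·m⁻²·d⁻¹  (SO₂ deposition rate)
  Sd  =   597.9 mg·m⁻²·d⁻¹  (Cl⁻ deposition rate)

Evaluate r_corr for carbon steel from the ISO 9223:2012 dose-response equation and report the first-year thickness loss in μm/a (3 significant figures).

carbon steel: temperature factor f = -0.054·(6.1) = -0.3294
  sulphur-dioxide contribution → 23.5 μm/a
  chloride contribution → 67.1 μm/a
  ⇒ r_corr(carbon steel) = 90.6 μm/a

r_corr = 90.6 μm/a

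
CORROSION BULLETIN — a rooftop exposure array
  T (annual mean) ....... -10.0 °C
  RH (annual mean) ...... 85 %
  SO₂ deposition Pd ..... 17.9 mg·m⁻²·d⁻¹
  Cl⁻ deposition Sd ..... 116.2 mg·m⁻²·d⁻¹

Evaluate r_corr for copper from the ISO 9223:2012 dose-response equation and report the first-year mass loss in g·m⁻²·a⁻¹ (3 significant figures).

r_corr = 5.55 g·m⁻²·a⁻¹

copper: f(T) = +0.126·(T−10) [T≤10 °C] = -2.5200
  sulphur-dioxide contribution → 0.136 μm/a
  chloride contribution → 0.4836 μm/a
  ⇒ r_corr(copper) = 0.6196 μm/a
Convert to mass loss: 0.6196 μm/a × 8.96 g/cm³ = 5.552 g·m⁻²·a⁻¹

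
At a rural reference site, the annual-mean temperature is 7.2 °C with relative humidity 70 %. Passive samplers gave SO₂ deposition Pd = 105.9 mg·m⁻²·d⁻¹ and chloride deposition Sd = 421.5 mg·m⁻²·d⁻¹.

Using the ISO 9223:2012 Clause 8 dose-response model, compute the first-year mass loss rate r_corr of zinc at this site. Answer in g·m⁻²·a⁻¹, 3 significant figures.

r_corr = 28.8 g·m⁻²·a⁻¹

zinc: f(T) = +0.038·(T−10) [T≤10 °C] = -0.1064
  Pd branch = 0.0129·Pd^0.44·e^(0.046·RH+f) = 2.258 μm/a
  Cl⁻ term: 0.0175·421.5^0.57·exp(0.008·70+0.085·7.2) = 1.771
  r_corr = 2.258 + 1.771 = 4.029 μm/a
Convert to mass loss: 4.029 μm/a × 7.14 g/cm³ = 28.77 g·m⁻²·a⁻¹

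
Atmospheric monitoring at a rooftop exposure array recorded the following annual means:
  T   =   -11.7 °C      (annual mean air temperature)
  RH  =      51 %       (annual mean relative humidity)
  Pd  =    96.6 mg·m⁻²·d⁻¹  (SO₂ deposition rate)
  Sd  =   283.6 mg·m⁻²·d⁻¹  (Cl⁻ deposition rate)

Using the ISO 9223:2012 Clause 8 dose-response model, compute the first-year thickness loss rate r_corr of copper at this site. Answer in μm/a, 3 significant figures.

r_corr = 0.189 μm/a

copper: temperature factor f = +0.126·(-21.7) = -2.7342
  sulphur-dioxide contribution → 0.02289 μm/a
  chloride contribution → 0.1665 μm/a
  total first-year rate 0.1894 μm/a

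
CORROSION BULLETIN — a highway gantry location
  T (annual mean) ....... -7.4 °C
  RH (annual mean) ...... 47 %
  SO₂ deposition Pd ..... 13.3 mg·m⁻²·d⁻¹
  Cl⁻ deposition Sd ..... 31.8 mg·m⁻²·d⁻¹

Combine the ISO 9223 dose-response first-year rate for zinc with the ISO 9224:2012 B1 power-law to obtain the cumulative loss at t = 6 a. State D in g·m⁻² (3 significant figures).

D(6) = 8.53 g·m⁻²

zinc: f(T) = +0.038·(T−10) [T≤10 °C] = -0.6612
  Pd branch = 0.0129·Pd^0.44·e^(0.046·RH+f) = 0.1807 μm/a
  Cl⁻ term: 0.0175·31.8^0.57·exp(0.008·47+0.085·-7.4) = 0.09762
  r_corr = 0.1807 + 0.09762 = 0.2783 μm/a
Power-law: D(6) = r_corr · 6^0.813
  D(6) = 0.2783 × 6^0.813 = 0.2783 × 4.292 = 1.194 μm
  Mass loss = 1.194 μm × 7.14 g/cm³ = 8.528 g·m⁻²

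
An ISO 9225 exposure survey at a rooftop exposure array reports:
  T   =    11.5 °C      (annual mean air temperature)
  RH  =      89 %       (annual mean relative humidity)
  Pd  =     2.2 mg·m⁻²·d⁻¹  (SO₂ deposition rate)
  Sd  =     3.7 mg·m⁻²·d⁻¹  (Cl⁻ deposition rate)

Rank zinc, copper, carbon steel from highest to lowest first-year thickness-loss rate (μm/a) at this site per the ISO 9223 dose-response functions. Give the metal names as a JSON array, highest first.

["carbon steel", "copper", "zinc"]

zinc: T>10 °C ⇒ hinge -0.071·(11.5−10) = -0.1065
  SO₂ term: 0.0129·2.2^0.44·exp(0.046·89-0.1065) = 0.984
  Cl⁻ term: 0.0175·3.7^0.57·exp(0.008·89+0.085·11.5) = 0.1998
  r_corr = 0.984 + 0.1998 = 1.184 μm/a
copper: f(T) = -0.080·(T−10) [T>10 °C] = -0.1200
  Pd branch = 0.0053·Pd^0.26·e^(0.059·RH+f) = 1.101 μm/a
  Sd branch = 0.01025·Sd^0.27·e^(0.036·RH+0.049·T) = 0.6315 μm/a
  sum: 1.101 + 0.6315 → r_corr = 1.732 μm/a
carbon steel: temperature factor f = -0.054·(1.5) = -0.0810
  Pd branch = 1.77·Pd^0.52·e^(0.02·RH+f) = 14.58 μm/a
  Sd branch = 0.102·Sd^0.62·e^(0.033·RH+0.04·T) = 6.858 μm/a
  sum: 14.58 + 6.858 → r_corr = 21.44 μm/a
Ordering by μm/a: carbon steel (21.4) > copper (1.73) > zinc (1.18)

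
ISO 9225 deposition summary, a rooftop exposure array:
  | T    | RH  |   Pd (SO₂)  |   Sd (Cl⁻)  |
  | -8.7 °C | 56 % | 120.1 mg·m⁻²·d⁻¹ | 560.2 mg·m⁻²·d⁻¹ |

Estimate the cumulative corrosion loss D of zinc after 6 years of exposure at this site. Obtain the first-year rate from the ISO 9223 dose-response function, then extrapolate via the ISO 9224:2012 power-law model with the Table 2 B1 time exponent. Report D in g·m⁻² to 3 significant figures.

D(6) = 35.8 g·m⁻²

zinc: temperature factor f = +0.038·(-18.7) = -0.7106
  SO₂ term: 0.0129·120.1^0.44·exp(0.046·56-0.7106) = 0.685
  Cl⁻ term: 0.0175·560.2^0.57·exp(0.008·56+0.085·-8.7) = 0.4819
  r_corr = 0.685 + 0.4819 = 1.167 μm/a
Long-term exponent b (ISO 9224 Table 2, B1) = 0.813
  D(6) = 1.167 × 6^0.813 = 1.167 × 4.292 = 5.008 μm
  Mass loss = 5.008 μm × 7.14 g/cm³ = 35.76 g·m⁻²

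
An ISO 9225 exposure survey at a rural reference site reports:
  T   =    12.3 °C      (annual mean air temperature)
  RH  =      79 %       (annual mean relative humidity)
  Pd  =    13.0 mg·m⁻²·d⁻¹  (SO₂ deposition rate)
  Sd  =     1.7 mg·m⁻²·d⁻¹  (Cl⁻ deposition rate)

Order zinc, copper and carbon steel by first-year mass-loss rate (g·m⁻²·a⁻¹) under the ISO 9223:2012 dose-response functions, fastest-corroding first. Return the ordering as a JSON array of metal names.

zinc: T>10 °C ⇒ hinge -0.071·(12.3−10) = -0.1633
  SO₂ term: 0.0129·13.0^0.44·exp(0.046·79-0.1633) = 1.282
  Sd branch = 0.0175·Sd^0.57·e^(0.008·RH+0.085·T) = 0.1267 μm/a
  r_corr = 1.282 + 0.1267 = 1.409 μm/a
  mass loss = 1.409 μm/a × 7.14 g/cm³ = 10.06 g·m⁻²·a⁻¹
copper: T>10 °C ⇒ hinge -0.080·(12.3−10) = -0.1840
  Pd branch = 0.0053·Pd^0.26·e^(0.059·RH+f) = 0.9083 μm/a
  Cl⁻ term: 0.01025·1.7^0.27·exp(0.036·79+0.049·12.3) = 0.3714
  r_corr = 0.9083 + 0.3714 = 1.28 μm/a
  mass loss = 1.28 μm/a × 8.96 g/cm³ = 11.47 g·m⁻²·a⁻¹
carbon steel: T>10 °C ⇒ hinge -0.054·(12.3−10) = -0.1242
  SO₂ term: 1.77·13.0^0.52·exp(0.02·79-0.1242) = 28.81
  Cl⁻ term: 0.102·1.7^0.62·exp(0.033·79+0.04·12.3) = 3.143
  r_corr = 28.81 + 3.143 = 31.95 μm/a
  mass loss = 31.95 μm/a × 7.85 g/cm³ = 250.8 g·m⁻²·a⁻¹
Ordering by g·m⁻²·a⁻¹: carbon steel (251) > copper (11.5) > zinc (10.1)

["carbon steel", "copper", "zinc"]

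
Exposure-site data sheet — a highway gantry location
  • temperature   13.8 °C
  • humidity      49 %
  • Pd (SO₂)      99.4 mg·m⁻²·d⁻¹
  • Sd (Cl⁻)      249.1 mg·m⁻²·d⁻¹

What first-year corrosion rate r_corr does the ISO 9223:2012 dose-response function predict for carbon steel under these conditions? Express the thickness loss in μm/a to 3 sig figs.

carbon steel: temperature factor f = -0.054·(3.8) = -0.2052
  sulphur-dioxide contribution → 41.99 μm/a
  chloride contribution → 27.31 μm/a
  ⇒ r_corr(carbon steel) = 69.3 μm/a

r_corr = 69.3 μm/a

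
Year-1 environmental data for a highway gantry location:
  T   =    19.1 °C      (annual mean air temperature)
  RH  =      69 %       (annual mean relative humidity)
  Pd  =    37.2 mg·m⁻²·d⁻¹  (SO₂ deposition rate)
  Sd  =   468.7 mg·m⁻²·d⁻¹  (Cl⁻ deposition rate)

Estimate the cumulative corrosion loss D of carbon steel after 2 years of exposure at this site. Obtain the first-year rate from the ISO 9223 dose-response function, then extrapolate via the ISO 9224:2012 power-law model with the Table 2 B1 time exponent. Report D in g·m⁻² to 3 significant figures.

D(2) = 1.41e+03 g·m⁻²

carbon steel: T>10 °C ⇒ hinge -0.054·(19.1−10) = -0.4914
  Pd branch = 1.77·Pd^0.52·e^(0.02·RH+f) = 28.22 μm/a
  Cl⁻ term: 0.102·468.7^0.62·exp(0.033·69+0.04·19.1) = 96.66
  sum: 28.22 + 96.66 → r_corr = 124.9 μm/a
Power-law: D(2) = r_corr · 2^0.523
  D(2) = 124.9 × 2^0.523 = 124.9 × 1.437 = 179.4 μm
  Mass loss = 179.4 μm × 7.85 g/cm³ = 1409 g·m⁻²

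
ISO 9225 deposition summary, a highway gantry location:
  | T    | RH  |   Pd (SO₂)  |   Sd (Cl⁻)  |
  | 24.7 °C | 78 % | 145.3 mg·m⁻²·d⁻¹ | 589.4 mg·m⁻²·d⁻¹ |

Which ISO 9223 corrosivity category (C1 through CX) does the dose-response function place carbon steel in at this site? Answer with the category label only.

CX

carbon steel: T>10 °C ⇒ hinge -0.054·(24.7−10) = -0.7938
  sulphur-dioxide contribution → 50.71 μm/a
  chloride contribution → 187.6 μm/a
  total first-year rate 238.3 μm/a
ISO 9223 Table 2 (carbon steel): 200 < 238 ≤ 700 μm/a ⇒ CX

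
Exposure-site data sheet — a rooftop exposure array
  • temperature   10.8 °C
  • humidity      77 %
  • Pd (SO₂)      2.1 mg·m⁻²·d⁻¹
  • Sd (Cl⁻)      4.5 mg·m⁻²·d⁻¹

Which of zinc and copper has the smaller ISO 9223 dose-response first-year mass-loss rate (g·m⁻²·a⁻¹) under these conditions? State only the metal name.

zinc: T>10 °C ⇒ hinge -0.071·(10.8−10) = -0.0568
  sulphur-dioxide contribution → 0.5834 μm/a
  chloride contribution → 0.1912 μm/a
  total first-year rate 0.7746 μm/a
  mass loss = 0.7746 μm/a × 7.14 g/cm³ = 5.531 g·m⁻²·a⁻¹
copper: temperature factor f = -0.080·(0.8) = -0.0640
  sulphur-dioxide contribution → 0.5666 μm/a
  chloride contribution → 0.4176 μm/a
  total first-year rate 0.9842 μm/a
  mass loss = 0.9842 μm/a × 8.96 g/cm³ = 8.818 g·m⁻²·a⁻¹
Ordering by g·m⁻²·a⁻¹: copper (8.82) > zinc (5.53)

zinc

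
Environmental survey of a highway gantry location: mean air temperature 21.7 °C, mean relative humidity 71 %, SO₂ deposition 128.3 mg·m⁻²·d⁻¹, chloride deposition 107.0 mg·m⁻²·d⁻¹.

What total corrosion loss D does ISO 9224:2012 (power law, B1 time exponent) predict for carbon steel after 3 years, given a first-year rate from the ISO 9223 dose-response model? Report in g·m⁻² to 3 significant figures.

D(3) = 1.32e+03 g·m⁻²

carbon steel: f(T) = -0.054·(T−10) [T>10 °C] = -0.6318
  SO₂ term: 1.77·128.3^0.52·exp(0.02·71-0.6318) = 48.59
  Sd branch = 0.102·Sd^0.62·e^(0.033·RH+0.04·T) = 45.85 μm/a
  r_corr = 48.59 + 45.85 = 94.44 μm/a
Long-term exponent b (ISO 9224 Table 2, B1) = 0.523
  D(3) = 94.44 × 3^0.523 = 94.44 × 1.776 = 167.8 μm
  Mass loss = 167.8 μm × 7.85 g/cm³ = 1317 g·m⁻²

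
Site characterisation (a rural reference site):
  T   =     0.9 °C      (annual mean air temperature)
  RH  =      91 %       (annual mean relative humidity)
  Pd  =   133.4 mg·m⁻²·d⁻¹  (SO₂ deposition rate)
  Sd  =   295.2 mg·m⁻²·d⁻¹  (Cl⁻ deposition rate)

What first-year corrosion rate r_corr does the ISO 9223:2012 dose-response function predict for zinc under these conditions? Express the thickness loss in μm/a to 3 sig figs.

zinc: temperature factor f = +0.038·(-9.1) = -0.3458
  Pd branch = 0.0129·Pd^0.44·e^(0.046·RH+f) = 5.169 μm/a
  Cl⁻ term: 0.0175·295.2^0.57·exp(0.008·91+0.085·0.9) = 1.001
  r_corr = 5.169 + 1.001 = 6.17 μm/a

r_corr = 6.17 μm/a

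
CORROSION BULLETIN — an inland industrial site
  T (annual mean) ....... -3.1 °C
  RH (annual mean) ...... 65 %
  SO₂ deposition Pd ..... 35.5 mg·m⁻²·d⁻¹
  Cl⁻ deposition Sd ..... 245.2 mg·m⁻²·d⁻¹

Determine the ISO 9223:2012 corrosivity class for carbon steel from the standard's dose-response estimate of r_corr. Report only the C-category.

carbon steel: f(T) = +0.150·(T−10) [T≤10 °C] = -1.9650
  SO₂ term: 1.77·35.5^0.52·exp(0.02·65-1.9650) = 5.825
  Sd branch = 0.102·Sd^0.62·e^(0.033·RH+0.04·T) = 23.32 μm/a
  sum: 5.825 + 23.32 → r_corr = 29.15 μm/a
Category bounds: 25…50 μm/a bracket r_corr ⇒ C3

C3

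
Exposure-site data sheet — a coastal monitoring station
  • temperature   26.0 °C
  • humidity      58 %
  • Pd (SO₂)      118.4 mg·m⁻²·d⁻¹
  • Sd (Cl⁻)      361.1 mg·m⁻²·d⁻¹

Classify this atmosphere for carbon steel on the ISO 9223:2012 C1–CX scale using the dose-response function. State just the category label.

carbon steel: f(T) = -0.054·(T−10) [T>10 °C] = -0.8640
  Pd branch = 1.77·Pd^0.52·e^(0.02·RH+f) = 28.49 μm/a
  Cl⁻ term: 0.102·361.1^0.62·exp(0.033·58+0.04·26.0) = 75.38
  r_corr = 28.49 + 75.38 = 103.9 μm/a
104 μm/a falls in (80, 200] for carbon steel → category C5

C5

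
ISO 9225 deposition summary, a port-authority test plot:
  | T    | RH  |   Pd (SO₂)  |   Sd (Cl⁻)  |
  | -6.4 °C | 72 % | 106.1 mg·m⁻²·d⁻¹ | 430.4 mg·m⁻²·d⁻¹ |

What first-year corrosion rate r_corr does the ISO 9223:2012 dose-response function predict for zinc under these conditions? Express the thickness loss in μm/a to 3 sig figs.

zinc: T≤10 °C ⇒ hinge +0.038·(-6.4−10) = -0.6232
  Pd branch = 0.0129·Pd^0.44·e^(0.046·RH+f) = 1.478 μm/a
  Cl⁻ term: 0.0175·430.4^0.57·exp(0.008·72+0.085·-6.4) = 0.5731
  sum: 1.478 + 0.5731 → r_corr = 2.051 μm/a

r_corr = 2.05 μm/a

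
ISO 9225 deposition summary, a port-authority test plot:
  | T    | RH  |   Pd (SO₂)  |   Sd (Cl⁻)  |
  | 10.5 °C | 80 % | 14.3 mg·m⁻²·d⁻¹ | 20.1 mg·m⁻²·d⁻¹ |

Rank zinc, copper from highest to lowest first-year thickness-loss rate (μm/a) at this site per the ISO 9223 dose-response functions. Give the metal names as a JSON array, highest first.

["zinc", "copper"]

zinc: f(T) = -0.071·(T−10) [T>10 °C] = -0.0355
  Pd branch = 0.0129·Pd^0.44·e^(0.046·RH+f) = 1.591 μm/a
  Sd branch = 0.0175·Sd^0.57·e^(0.008·RH+0.085·T) = 0.4481 μm/a
  r_corr = 1.591 + 0.4481 = 2.039 μm/a
copper: f(T) = -0.080·(T−10) [T>10 °C] = -0.0400
  Pd branch = 0.0053·Pd^0.26·e^(0.059·RH+f) = 1.141 μm/a
  Cl⁻ term: 0.01025·20.1^0.27·exp(0.036·80+0.049·10.5) = 0.6868
  r_corr = 1.141 + 0.6868 = 1.827 μm/a
Ordering by μm/a: zinc (2.04) > copper (1.83)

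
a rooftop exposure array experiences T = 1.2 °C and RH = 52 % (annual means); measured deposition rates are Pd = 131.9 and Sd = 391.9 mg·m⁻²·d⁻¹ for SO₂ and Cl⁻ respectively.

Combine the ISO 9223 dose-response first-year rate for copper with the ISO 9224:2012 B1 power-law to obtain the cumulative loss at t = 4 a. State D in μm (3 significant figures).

copper: f(T) = +0.126·(T−10) [T≤10 °C] = -1.1088
  SO₂ term: 0.0053·131.9^0.26·exp(0.059·52-1.1088) = 0.1338
  Cl⁻ term: 0.01025·391.9^0.27·exp(0.036·52+0.049·1.2) = 0.3543
  r_corr = 0.1338 + 0.3543 = 0.4881 μm/a
Power-law: D(4) = r_corr · 4^0.667
  D(4) = 0.4881 × 4^0.667 = 0.4881 × 2.521 = 1.231 μm

D(4) = 1.23 μm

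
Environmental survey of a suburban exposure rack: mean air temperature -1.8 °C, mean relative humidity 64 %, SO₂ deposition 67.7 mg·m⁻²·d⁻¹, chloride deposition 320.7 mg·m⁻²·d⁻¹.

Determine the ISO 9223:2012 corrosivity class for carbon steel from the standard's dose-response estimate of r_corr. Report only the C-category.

C3

carbon steel: T≤10 °C ⇒ hinge +0.150·(-1.8−10) = -1.7700
  sulphur-dioxide contribution → 9.707 μm/a
  chloride contribution → 28.08 μm/a
  total first-year rate 37.78 μm/a
ISO 9223 Table 2 (carbon steel): 25 < 37.8 ≤ 50 μm/a ⇒ C3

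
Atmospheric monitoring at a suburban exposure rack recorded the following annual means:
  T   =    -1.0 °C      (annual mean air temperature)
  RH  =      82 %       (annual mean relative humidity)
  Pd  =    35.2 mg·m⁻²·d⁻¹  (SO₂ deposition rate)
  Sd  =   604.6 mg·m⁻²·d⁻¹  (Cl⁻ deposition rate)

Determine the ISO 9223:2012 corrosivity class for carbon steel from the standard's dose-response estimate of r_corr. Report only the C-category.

carbon steel: f(T) = +0.150·(T−10) [T≤10 °C] = -1.6500
  sulphur-dioxide contribution → 11.16 μm/a
  chloride contribution → 77.79 μm/a
  total first-year rate 88.96 μm/a
Category bounds: 80…200 μm/a bracket r_corr ⇒ C5

C5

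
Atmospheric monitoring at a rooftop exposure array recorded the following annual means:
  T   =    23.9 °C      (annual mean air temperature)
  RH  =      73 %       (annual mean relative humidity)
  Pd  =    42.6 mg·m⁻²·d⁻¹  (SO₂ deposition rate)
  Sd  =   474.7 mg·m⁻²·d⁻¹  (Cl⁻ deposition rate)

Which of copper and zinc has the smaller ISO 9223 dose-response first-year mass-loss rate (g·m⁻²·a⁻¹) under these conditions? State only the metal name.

copper: temperature factor f = -0.080·(13.9) = -1.1120
  Pd branch = 0.0053·Pd^0.26·e^(0.059·RH+f) = 0.3432 μm/a
  Cl⁻ term: 0.01025·474.7^0.27·exp(0.036·73+0.049·23.9) = 2.417
  r_corr = 0.3432 + 2.417 = 2.76 μm/a
  mass loss = 2.76 μm/a × 8.96 g/cm³ = 24.73 g·m⁻²·a⁻¹
zinc: f(T) = -0.071·(T−10) [T>10 °C] = -0.9869
  Pd branch = 0.0129·Pd^0.44·e^(0.046·RH+f) = 0.7199 μm/a
  Cl⁻ term: 0.0175·474.7^0.57·exp(0.008·73+0.085·23.9) = 8.026
  sum: 0.7199 + 8.026 → r_corr = 8.746 μm/a
  mass loss = 8.746 μm/a × 7.14 g/cm³ = 62.45 g·m⁻²·a⁻¹
Ordering by g·m⁻²·a⁻¹: zinc (62.4) > copper (24.7)

copper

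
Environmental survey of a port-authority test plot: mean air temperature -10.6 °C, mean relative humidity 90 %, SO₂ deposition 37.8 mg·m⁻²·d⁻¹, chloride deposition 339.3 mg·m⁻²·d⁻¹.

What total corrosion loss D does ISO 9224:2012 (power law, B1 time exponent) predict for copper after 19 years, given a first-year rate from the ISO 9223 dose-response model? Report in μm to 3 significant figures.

D(19) = 6.82 μm

copper: T≤10 °C ⇒ hinge +0.126·(-10.6−10) = -2.5956
  SO₂ term: 0.0053·37.8^0.26·exp(0.059·90-2.5956) = 0.2057
  Sd branch = 0.01025·Sd^0.27·e^(0.036·RH+0.049·T) = 0.7508 μm/a
  sum: 0.2057 + 0.7508 → r_corr = 0.9565 μm/a
ISO 9224: D(t) = r_corr · t^b with b = 0.667 (copper, B1)
  D(19) = 0.9565 × 19^0.667 = 0.9565 × 7.127 = 6.817 μm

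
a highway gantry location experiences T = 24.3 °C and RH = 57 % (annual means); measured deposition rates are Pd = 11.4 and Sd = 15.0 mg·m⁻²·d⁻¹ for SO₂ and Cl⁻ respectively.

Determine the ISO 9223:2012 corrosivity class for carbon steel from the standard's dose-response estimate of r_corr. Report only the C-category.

carbon steel: temperature factor f = -0.054·(14.3) = -0.7722
  Pd branch = 1.77·Pd^0.52·e^(0.02·RH+f) = 9.064 μm/a
  Cl⁻ term: 0.102·15.0^0.62·exp(0.033·57+0.04·24.3) = 9.48
  sum: 9.064 + 9.48 → r_corr = 18.54 μm/a
18.5 μm/a falls in (1.3, 25] for carbon steel → category C2

C2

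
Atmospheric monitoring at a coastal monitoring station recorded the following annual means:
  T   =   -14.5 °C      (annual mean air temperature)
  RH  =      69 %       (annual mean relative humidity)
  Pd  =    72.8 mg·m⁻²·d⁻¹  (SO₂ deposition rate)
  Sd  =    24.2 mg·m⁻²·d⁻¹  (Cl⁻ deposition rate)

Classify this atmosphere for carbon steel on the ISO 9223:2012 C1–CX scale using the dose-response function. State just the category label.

carbon steel: temperature factor f = +0.150·(-24.5) = -3.6750
  sulphur-dioxide contribution → 1.658 μm/a
  chloride contribution → 4.014 μm/a
  total first-year rate 5.672 μm/a
5.67 μm/a falls in (1.3, 25] for carbon steel → category C2

C2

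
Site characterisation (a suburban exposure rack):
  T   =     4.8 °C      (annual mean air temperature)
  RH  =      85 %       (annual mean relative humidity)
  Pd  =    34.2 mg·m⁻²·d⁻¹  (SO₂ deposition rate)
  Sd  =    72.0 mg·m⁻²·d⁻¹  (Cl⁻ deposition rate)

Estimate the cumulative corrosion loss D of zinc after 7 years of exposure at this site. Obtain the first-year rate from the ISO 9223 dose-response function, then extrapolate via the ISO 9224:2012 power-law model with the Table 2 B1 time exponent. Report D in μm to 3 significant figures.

zinc: T≤10 °C ⇒ hinge +0.038·(4.8−10) = -0.1976
  SO₂ term: 0.0129·34.2^0.44·exp(0.046·85-0.1976) = 2.499
  Cl⁻ term: 0.0175·72.0^0.57·exp(0.008·85+0.085·4.8) = 0.5946
  sum: 2.499 + 0.5946 → r_corr = 3.094 μm/a
Power-law: D(7) = r_corr · 7^0.813
  D(7) = 3.094 × 7^0.813 = 3.094 × 4.865 = 15.05 μm

D(7) = 15.1 μm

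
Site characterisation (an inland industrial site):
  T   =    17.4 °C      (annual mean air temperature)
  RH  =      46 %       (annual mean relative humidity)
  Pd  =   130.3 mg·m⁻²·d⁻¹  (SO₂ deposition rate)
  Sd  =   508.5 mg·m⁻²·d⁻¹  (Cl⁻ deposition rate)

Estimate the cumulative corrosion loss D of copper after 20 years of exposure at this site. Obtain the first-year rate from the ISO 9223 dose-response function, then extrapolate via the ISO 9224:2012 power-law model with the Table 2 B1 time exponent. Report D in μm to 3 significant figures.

copper: temperature factor f = -0.080·(7.4) = -0.5920
  Pd branch = 0.0053·Pd^0.26·e^(0.059·RH+f) = 0.1569 μm/a
  Sd branch = 0.01025·Sd^0.27·e^(0.036·RH+0.049·T) = 0.6775 μm/a
  r_corr = 0.1569 + 0.6775 = 0.8344 μm/a
Power-law: D(20) = r_corr · 20^0.667
  D(20) = 0.8344 × 20^0.667 = 0.8344 × 7.375 = 6.154 μm

D(20) = 6.15 μm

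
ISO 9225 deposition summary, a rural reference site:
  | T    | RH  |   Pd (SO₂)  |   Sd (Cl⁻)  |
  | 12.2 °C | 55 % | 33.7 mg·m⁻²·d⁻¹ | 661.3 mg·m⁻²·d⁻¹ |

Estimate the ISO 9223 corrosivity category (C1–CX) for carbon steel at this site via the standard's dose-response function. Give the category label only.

C5

carbon steel: temperature factor f = -0.054·(2.2) = -0.1188
  Pd branch = 1.77·Pd^0.52·e^(0.02·RH+f) = 29.41 μm/a
  Sd branch = 0.102·Sd^0.62·e^(0.033·RH+0.04·T) = 57.2 μm/a
  r_corr = 29.41 + 57.2 = 86.61 μm/a
86.6 μm/a falls in (80, 200] for carbon steel → category C5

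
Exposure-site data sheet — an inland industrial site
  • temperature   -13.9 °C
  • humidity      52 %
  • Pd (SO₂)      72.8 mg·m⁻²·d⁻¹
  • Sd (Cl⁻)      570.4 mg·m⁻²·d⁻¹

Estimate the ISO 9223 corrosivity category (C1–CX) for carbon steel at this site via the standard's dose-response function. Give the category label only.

C2

carbon steel: f(T) = +0.150·(T−10) [T≤10 °C] = -3.5850
  sulphur-dioxide contribution → 1.291 μm/a
  chloride contribution → 16.64 μm/a
  total first-year rate 17.93 μm/a
ISO 9223 Table 2 (carbon steel): 1.3 < 17.9 ≤ 25 μm/a ⇒ C2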